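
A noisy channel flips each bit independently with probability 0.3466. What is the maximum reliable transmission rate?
0.0690 bits

For a binary symmetric channel (BSC) with error probability p:
Capacity C = 1 - H(p) bits per symbol

where H(p) = -p log₂(p) - (1-p) log₂(1-p) is the binary entropy function.

H(0.3466) = 0.9310 bits
C = 1 - 0.9310 = 0.0690 bits per symbol

This means we can reliably transmit up to 0.0690 bits of information per channel use.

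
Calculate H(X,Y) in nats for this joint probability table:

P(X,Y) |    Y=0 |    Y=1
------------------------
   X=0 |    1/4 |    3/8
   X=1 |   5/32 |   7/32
1.3369 nats

Joint entropy is H(X,Y) = -Σ_{x,y} p(x,y) log p(x,y).

Summing over all non-zero entries:
H(X,Y) = -[1/4·log_e(1/4) + 3/8·log_e(3/8) + 5/32·log_e(5/32) + 7/32·log_e(7/32)]
H(X,Y) = 1.3369 nats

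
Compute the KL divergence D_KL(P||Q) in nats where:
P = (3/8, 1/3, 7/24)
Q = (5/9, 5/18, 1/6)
0.0766 nats

KL divergence: D_KL(P||Q) = Σ p(x) log(p(x)/q(x))

Computing term by term:
  x=0: 3/8 × log_e[(3/8)/(5/9)] = 3/8 × -0.3930 = -0.1474
  x=1: 1/3 × log_e[(1/3)/(5/18)] = 1/3 × 0.1823 = 0.0608
  x=2: 7/24 × log_e[(7/24)/(1/6)] = 7/24 × 0.5596 = 0.1632

D_KL(P||Q) = 0.0766 nats

Note: KL divergence is always non-negative and equals 0 iff P = Q.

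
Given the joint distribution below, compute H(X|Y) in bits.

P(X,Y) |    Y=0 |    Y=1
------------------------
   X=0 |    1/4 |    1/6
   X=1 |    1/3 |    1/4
0.9793 bits

Using the chain rule: H(X|Y) = H(X,Y) - H(Y)

First, compute H(X,Y) = 1.9591 bits

Marginal P(Y) = (7/12, 5/12)
H(Y) = 0.9799 bits

H(X|Y) = H(X,Y) - H(Y) = 1.9591 - 0.9799 = 0.9793 bits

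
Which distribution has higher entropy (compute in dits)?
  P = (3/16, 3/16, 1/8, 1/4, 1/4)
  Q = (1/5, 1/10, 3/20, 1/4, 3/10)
P

Computing entropies in dits:
H(P) = 0.6865
H(Q) = 0.6708

Distribution P has higher entropy.

Intuition: The distribution closer to uniform (more spread out) has higher entropy.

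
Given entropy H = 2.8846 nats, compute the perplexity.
17.8964

Perplexity is e^H (or exp(H) for natural log).

H = 2.8846 nats
Perplexity = e^2.8846 = 17.8964

Interpretation: The model's uncertainty is equivalent to choosing uniformly among 17.9 options.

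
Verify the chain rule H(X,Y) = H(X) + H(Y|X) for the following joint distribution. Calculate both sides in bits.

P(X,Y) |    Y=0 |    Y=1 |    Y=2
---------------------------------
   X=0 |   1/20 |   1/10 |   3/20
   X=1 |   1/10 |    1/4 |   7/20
H(X,Y) = 2.3211, H(X) = 0.8813, H(Y|X) = 1.4398 (all in bits)

Chain rule: H(X,Y) = H(X) + H(Y|X)

Left side — joint entropy directly:
H(X,Y) = -Σ p(x,y) log p(x,y) = 2.3211 bits

Right side — compute H(Y|X) from the conditional distributions:
P(X) = (3/10, 7/10), so H(X) = 0.8813 bits
H(Y|X) = Σ_x P(X=x) · H(Y|X=x):
  P(Y|X=0) = (1/6, 1/3, 1/2), H(Y|X=0) = 1.4591, weight P(X=0) = 3/10
  P(Y|X=1) = (1/7, 5/14, 1/2), H(Y|X=1) = 1.4316, weight P(X=1) = 7/10
H(Y|X) = 1.4398 bits

H(X) + H(Y|X) = 0.8813 + 1.4398 = 2.3211 bits

Both sides equal 2.3211 bits. ✓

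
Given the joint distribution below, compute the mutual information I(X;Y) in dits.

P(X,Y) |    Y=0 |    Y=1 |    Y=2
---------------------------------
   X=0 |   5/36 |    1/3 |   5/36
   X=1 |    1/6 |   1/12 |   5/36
0.0246 dits

Mutual information: I(X;Y) = H(X) + H(Y) - H(X,Y)

Marginals:
P(X) = (11/18, 7/18), H(X) = 0.2902 dits
P(Y) = (11/36, 5/12, 5/18), H(Y) = 0.4703 dits

Joint entropy: H(X,Y) = 0.7359 dits

I(X;Y) = 0.2902 + 0.4703 - 0.7359 = 0.0246 dits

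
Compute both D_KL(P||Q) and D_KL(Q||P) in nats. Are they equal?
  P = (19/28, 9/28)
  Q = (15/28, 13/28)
D_KL(P||Q) = 0.0422, D_KL(Q||P) = 0.0441

KL divergence is not symmetric: D_KL(P||Q) ≠ D_KL(Q||P) in general.

D_KL(P||Q) = 0.0422 nats
D_KL(Q||P) = 0.0441 nats

No, they are not equal!

This asymmetry is why KL divergence is not a true distance metric.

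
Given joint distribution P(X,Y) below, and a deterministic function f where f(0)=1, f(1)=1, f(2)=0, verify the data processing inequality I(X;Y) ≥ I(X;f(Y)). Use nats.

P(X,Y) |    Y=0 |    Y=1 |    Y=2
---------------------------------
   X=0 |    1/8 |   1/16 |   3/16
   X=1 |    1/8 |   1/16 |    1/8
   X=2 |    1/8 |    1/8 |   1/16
I(X;Y) = 0.0436, I(X;f(Y)) = 0.0349, inequality holds: 0.0436 ≥ 0.0349

Data Processing Inequality: For any Markov chain X → Y → Z, we have I(X;Y) ≥ I(X;Z).

Here Z = f(Y) is a deterministic function of Y, forming X → Y → Z.

Original I(X;Y) = 0.0436 nats

After applying f:
P(X,Z) where Z=f(Y):
- P(X,Z=0) = P(X,Y=2)
- P(X,Z=1) = P(X,Y=0) + P(X,Y=1)

I(X;Z) = I(X;f(Y)) = 0.0349 nats

Verification: 0.0436 ≥ 0.0349 ✓

Information cannot be created by processing; the function f can only lose information about X.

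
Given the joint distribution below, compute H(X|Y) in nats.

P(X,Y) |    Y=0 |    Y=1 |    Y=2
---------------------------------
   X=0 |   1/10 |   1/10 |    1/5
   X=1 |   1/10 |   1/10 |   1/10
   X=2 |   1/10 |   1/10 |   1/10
1.0751 nats

Using the chain rule: H(X|Y) = H(X,Y) - H(Y)

First, compute H(X,Y) = 2.1640 nats

Marginal P(Y) = (3/10, 3/10, 2/5)
H(Y) = 1.0889 nats

H(X|Y) = H(X,Y) - H(Y) = 2.1640 - 1.0889 = 1.0751 nats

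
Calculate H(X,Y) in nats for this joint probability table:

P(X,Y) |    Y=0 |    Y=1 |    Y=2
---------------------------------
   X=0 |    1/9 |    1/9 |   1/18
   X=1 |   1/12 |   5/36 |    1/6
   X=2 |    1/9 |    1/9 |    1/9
2.1611 nats

Joint entropy is H(X,Y) = -Σ_{x,y} p(x,y) log p(x,y).

Summing over all non-zero entries:
H(X,Y) = -[1/9·log_e(1/9) + 1/9·log_e(1/9) + 1/18·log_e(1/18) + 1/12·log_e(1/12) + 5/36·log_e(5/36) + 1/6·log_e(1/6) + 1/9·log_e(1/9) + 1/9·log_e(1/9) + 1/9·log_e(1/9)]
H(X,Y) = 2.1611 nats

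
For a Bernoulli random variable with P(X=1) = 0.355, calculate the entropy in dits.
0.2825 dits

The binary entropy function is:
H(p) = -p log(p) - (1-p) log(1-p)

H(0.355) = -0.355 × log_10(0.355) - 0.645 × log_10(0.645)
H(0.355) = 0.2825 dits

Note: Binary entropy is maximized at p=0.5 (H=1 bit) and minimized at p=0 or p=1 (H=0).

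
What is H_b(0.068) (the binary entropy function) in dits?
0.1079 dits

The binary entropy function is:
H(p) = -p log(p) - (1-p) log(1-p)

H(0.068) = -0.068 × log_10(0.068) - 0.932 × log_10(0.932)
H(0.068) = 0.1079 dits

Note: Binary entropy is maximized at p=0.5 (H=1 bit) and minimized at p=0 or p=1 (H=0).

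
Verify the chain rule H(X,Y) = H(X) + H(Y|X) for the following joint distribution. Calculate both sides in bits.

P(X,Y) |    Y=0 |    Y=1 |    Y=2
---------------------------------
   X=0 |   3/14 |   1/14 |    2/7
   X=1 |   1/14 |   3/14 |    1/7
H(X,Y) = 2.4138, H(X) = 0.9852, H(Y|X) = 1.4286 (all in bits)

Chain rule: H(X,Y) = H(X) + H(Y|X)

Left side — joint entropy directly:
H(X,Y) = -Σ p(x,y) log p(x,y) = 2.4138 bits

Right side — compute H(Y|X) from the conditional distributions:
P(X) = (4/7, 3/7), so H(X) = 0.9852 bits
H(Y|X) = Σ_x P(X=x) · H(Y|X=x):
  P(Y|X=0) = (3/8, 1/8, 1/2), H(Y|X=0) = 1.4056, weight P(X=0) = 4/7
  P(Y|X=1) = (1/6, 1/2, 1/3), H(Y|X=1) = 1.4591, weight P(X=1) = 3/7
H(Y|X) = 1.4286 bits

H(X) + H(Y|X) = 0.9852 + 1.4286 = 2.4138 bits

Both sides equal 2.4138 bits. ✓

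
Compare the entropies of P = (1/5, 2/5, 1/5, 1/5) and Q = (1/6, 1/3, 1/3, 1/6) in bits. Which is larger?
P

Computing entropies in bits:
H(P) = 1.9219
H(Q) = 1.9183

Distribution P has higher entropy.

Intuition: The distribution closer to uniform (more spread out) has higher entropy.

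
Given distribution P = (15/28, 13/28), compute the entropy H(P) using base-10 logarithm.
0.2999 dits

Shannon entropy is H(X) = -Σ p(x) log p(x).

For P = (15/28, 13/28):
H = -15/28 × log_10(15/28) -13/28 × log_10(13/28)
H = 0.2999 dits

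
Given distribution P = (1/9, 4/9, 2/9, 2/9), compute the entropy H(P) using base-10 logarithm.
0.5529 dits

Shannon entropy is H(X) = -Σ p(x) log p(x).

For P = (1/9, 4/9, 2/9, 2/9):
H = -1/9 × log_10(1/9) -4/9 × log_10(4/9) -2/9 × log_10(2/9) -2/9 × log_10(2/9)
H = 0.5529 dits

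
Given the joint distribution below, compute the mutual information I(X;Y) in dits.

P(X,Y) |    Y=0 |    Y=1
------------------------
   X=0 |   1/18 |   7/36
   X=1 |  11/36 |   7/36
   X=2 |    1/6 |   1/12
0.0286 dits

Mutual information: I(X;Y) = H(X) + H(Y) - H(X,Y)

Marginals:
P(X) = (1/4, 1/2, 1/4), H(X) = 0.4515 dits
P(Y) = (19/36, 17/36), H(Y) = 0.3004 dits

Joint entropy: H(X,Y) = 0.7233 dits

I(X;Y) = 0.4515 + 0.3004 - 0.7233 = 0.0286 dits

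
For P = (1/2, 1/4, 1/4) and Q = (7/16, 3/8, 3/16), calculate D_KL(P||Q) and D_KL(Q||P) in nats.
D_KL(P||Q) = 0.0373, D_KL(Q||P) = 0.0397

KL divergence is not symmetric: D_KL(P||Q) ≠ D_KL(Q||P) in general.

D_KL(P||Q) = 0.0373 nats
D_KL(Q||P) = 0.0397 nats

No, they are not equal!

This asymmetry is why KL divergence is not a true distance metric.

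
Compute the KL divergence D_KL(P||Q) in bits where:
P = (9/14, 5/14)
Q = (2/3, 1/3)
0.0018 bits

KL divergence: D_KL(P||Q) = Σ p(x) log(p(x)/q(x))

Computing term by term:
  x=0: 9/14 × log_2[(9/14)/(2/3)] = 9/14 × -0.0525 = -0.0337
  x=1: 5/14 × log_2[(5/14)/(1/3)] = 5/14 × 0.0995 = 0.0355

D_KL(P||Q) = 0.0018 bits

Note: KL divergence is always non-negative and equals 0 iff P = Q.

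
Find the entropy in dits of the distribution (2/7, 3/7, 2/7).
0.4686 dits

Shannon entropy is H(X) = -Σ p(x) log p(x).

For P = (2/7, 3/7, 2/7):
H = -2/7 × log_10(2/7) -3/7 × log_10(3/7) -2/7 × log_10(2/7)
H = 0.4686 dits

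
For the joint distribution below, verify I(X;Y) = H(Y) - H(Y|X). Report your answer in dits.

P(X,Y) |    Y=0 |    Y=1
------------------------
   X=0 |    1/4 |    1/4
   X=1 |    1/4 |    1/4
I(X;Y) = 0.0000 dits

Mutual information has multiple equivalent forms:
- I(X;Y) = H(X) - H(X|Y)
- I(X;Y) = H(Y) - H(Y|X)
- I(X;Y) = H(X) + H(Y) - H(X,Y)

Computing all quantities:
H(X) = 0.3010, H(Y) = 0.3010, H(X,Y) = 0.6021
H(X|Y) = 0.3010, H(Y|X) = 0.3010

Verification:
H(X) - H(X|Y) = 0.3010 - 0.3010 = 0.0000
H(Y) - H(Y|X) = 0.3010 - 0.3010 = 0.0000
H(X) + H(Y) - H(X,Y) = 0.3010 + 0.3010 - 0.6021 = 0.0000

All forms give I(X;Y) = 0.0000 dits. ✓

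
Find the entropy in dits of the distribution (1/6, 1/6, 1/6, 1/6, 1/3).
0.6778 dits

Shannon entropy is H(X) = -Σ p(x) log p(x).

For P = (1/6, 1/6, 1/6, 1/6, 1/3):
H = -1/6 × log_10(1/6) -1/6 × log_10(1/6) -1/6 × log_10(1/6) -1/6 × log_10(1/6) -1/3 × log_10(1/3)
H = 0.6778 dits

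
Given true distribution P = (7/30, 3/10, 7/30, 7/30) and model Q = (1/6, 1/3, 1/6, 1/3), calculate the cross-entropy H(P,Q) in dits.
0.6176 dits

Cross-entropy: H(P,Q) = -Σ p(x) log q(x)

Alternatively: H(P,Q) = H(P) + D_KL(P||Q)
H(P) = 0.5993 dits
D_KL(P||Q) = 0.0183 dits

H(P,Q) = 0.5993 + 0.0183 = 0.6176 dits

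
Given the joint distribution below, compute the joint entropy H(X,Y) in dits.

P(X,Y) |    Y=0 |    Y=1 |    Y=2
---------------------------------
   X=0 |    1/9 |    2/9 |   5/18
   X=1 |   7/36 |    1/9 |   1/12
0.7400 dits

Joint entropy is H(X,Y) = -Σ_{x,y} p(x,y) log p(x,y).

Summing over all non-zero entries:
H(X,Y) = -[1/9·log_10(1/9) + 2/9·log_10(2/9) + 5/18·log_10(5/18) + 7/36·log_10(7/36) + 1/9·log_10(1/9) + 1/12·log_10(1/12)]
H(X,Y) = 0.7400 dits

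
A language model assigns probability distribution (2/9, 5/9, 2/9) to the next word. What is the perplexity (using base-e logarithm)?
2.7048

Perplexity is e^H (or exp(H) for natural log).

First, H = -Σ p log p = 0.9950 nats
Perplexity = e^0.9950 = 2.7048

Interpretation: The model's uncertainty is equivalent to choosing uniformly among 2.7 options.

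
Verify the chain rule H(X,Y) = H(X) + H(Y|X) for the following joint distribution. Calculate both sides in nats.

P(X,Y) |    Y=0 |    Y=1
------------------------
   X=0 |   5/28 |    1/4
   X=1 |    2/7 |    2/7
H(X,Y) = 1.3701, H(X) = 0.6829, H(Y|X) = 0.6872 (all in nats)

Chain rule: H(X,Y) = H(X) + H(Y|X)

Left side — joint entropy directly:
H(X,Y) = -Σ p(x,y) log p(x,y) = 1.3701 nats

Right side — compute H(Y|X) from the conditional distributions:
P(X) = (3/7, 4/7), so H(X) = 0.6829 nats
H(Y|X) = Σ_x P(X=x) · H(Y|X=x):
  P(Y|X=0) = (5/12, 7/12), H(Y|X=0) = 0.6792, weight P(X=0) = 3/7
  P(Y|X=1) = (1/2, 1/2), H(Y|X=1) = 0.6931, weight P(X=1) = 4/7
H(Y|X) = 0.6872 nats

H(X) + H(Y|X) = 0.6829 + 0.6872 = 1.3701 nats

Both sides equal 1.3701 nats. ✓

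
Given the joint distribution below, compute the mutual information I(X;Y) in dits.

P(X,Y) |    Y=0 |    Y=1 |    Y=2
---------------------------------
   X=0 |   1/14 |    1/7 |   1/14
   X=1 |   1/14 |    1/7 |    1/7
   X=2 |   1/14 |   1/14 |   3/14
0.0207 dits

Mutual information: I(X;Y) = H(X) + H(Y) - H(X,Y)

Marginals:
P(X) = (2/7, 5/14, 5/14), H(X) = 0.4748 dits
P(Y) = (3/14, 5/14, 3/7), H(Y) = 0.4608 dits

Joint entropy: H(X,Y) = 0.9149 dits

I(X;Y) = 0.4748 + 0.4608 - 0.9149 = 0.0207 dits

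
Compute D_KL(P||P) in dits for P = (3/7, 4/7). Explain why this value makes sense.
0.0000 dits

KL divergence satisfies the Gibbs inequality: D_KL(P||Q) ≥ 0 for all distributions P, Q.

D_KL(P||Q) = Σ p(x) log(p(x)/q(x))
Each term is p(x) × log_10(p(x)/p(x)) = p(x) × log_10(1) = 0, so the sum is 0.
D_KL(P||Q) = 0.0000 dits

When P = Q, the KL divergence is exactly 0, as there is no 'divergence' between identical distributions.

This non-negativity is a fundamental property: relative entropy cannot be negative because it measures how different Q is from P.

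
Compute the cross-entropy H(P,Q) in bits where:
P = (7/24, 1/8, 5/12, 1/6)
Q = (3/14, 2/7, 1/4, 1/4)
2.0408 bits

Cross-entropy: H(P,Q) = -Σ p(x) log q(x)

Alternatively: H(P,Q) = H(P) + D_KL(P||Q)
H(P) = 1.8506 bits
D_KL(P||Q) = 0.1902 bits

H(P,Q) = 1.8506 + 0.1902 = 2.0408 bits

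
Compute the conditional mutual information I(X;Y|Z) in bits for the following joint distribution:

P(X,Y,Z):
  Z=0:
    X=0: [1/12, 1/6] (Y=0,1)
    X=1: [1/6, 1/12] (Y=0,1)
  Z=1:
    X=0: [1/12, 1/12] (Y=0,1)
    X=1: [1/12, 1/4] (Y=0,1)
0.0629 bits

Conditional mutual information: I(X;Y|Z) = H(X|Z) + H(Y|Z) - H(X,Y|Z)

H(Z) = 1.0000
H(X,Z) = 1.9591 → H(X|Z) = 0.9591
H(Y,Z) = 1.9591 → H(Y|Z) = 0.9591
H(X,Y,Z) = 2.8554 → H(X,Y|Z) = 1.8554

I(X;Y|Z) = 0.9591 + 0.9591 - 1.8554 = 0.0629 bits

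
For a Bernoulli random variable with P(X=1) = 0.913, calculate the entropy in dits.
0.1284 dits

The binary entropy function is:
H(p) = -p log(p) - (1-p) log(1-p)

H(0.913) = -0.913 × log_10(0.913) - 0.087 × log_10(0.087)
H(0.913) = 0.1284 dits

Note: Binary entropy is maximized at p=0.5 (H=1 bit) and minimized at p=0 or p=1 (H=0).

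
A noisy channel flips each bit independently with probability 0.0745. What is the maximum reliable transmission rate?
0.6175 bits

For a binary symmetric channel (BSC) with error probability p:
Capacity C = 1 - H(p) bits per symbol

where H(p) = -p log₂(p) - (1-p) log₂(1-p) is the binary entropy function.

H(0.0745) = 0.3825 bits
C = 1 - 0.3825 = 0.6175 bits per symbol

This means we can reliably transmit up to 0.6175 bits of information per channel use.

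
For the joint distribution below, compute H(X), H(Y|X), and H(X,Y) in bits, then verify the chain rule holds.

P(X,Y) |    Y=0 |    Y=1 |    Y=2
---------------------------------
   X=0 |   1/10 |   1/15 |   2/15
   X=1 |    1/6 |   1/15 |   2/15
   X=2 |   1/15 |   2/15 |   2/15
H(X,Y) = 3.0947, H(X) = 1.5801, H(Y|X) = 1.5146 (all in bits)

Chain rule: H(X,Y) = H(X) + H(Y|X)

Left side — joint entropy directly:
H(X,Y) = -Σ p(x,y) log p(x,y) = 3.0947 bits

Right side — compute H(Y|X) from the conditional distributions:
P(X) = (3/10, 11/30, 1/3), so H(X) = 1.5801 bits
H(Y|X) = Σ_x P(X=x) · H(Y|X=x):
  P(Y|X=0) = (1/3, 2/9, 4/9), H(Y|X=0) = 1.5305, weight P(X=0) = 3/10
  P(Y|X=1) = (5/11, 2/11, 4/11), H(Y|X=1) = 1.4949, weight P(X=1) = 11/30
  P(Y|X=2) = (1/5, 2/5, 2/5), H(Y|X=2) = 1.5219, weight P(X=2) = 1/3
H(Y|X) = 1.5146 bits

H(X) + H(Y|X) = 1.5801 + 1.5146 = 3.0947 bits

Both sides equal 3.0947 bits. ✓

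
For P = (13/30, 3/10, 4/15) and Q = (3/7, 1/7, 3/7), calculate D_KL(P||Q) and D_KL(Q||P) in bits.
D_KL(P||Q) = 0.1455, D_KL(Q||P) = 0.1336

KL divergence is not symmetric: D_KL(P||Q) ≠ D_KL(Q||P) in general.

D_KL(P||Q) = 0.1455 bits
D_KL(Q||P) = 0.1336 bits

No, they are not equal!

This asymmetry is why KL divergence is not a true distance metric.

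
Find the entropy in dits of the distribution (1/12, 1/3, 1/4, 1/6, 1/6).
0.6589 dits

Shannon entropy is H(X) = -Σ p(x) log p(x).

For P = (1/12, 1/3, 1/4, 1/6, 1/6):
H = -1/12 × log_10(1/12) -1/3 × log_10(1/3) -1/4 × log_10(1/4) -1/6 × log_10(1/6) -1/6 × log_10(1/6)
H = 0.6589 dits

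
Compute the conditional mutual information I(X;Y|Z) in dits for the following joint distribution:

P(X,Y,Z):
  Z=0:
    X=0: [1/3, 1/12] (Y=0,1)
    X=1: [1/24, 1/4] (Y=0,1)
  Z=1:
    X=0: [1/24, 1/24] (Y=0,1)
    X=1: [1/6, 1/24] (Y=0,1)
0.0756 dits

Conditional mutual information: I(X;Y|Z) = H(X|Z) + H(Y|Z) - H(X,Y|Z)

H(Z) = 0.2622
H(X,Z) = 0.5464 → H(X|Z) = 0.2842
H(Y,Z) = 0.5506 → H(Y|Z) = 0.2885
H(X,Y,Z) = 0.7592 → H(X,Y|Z) = 0.4971

I(X;Y|Z) = 0.2842 + 0.2885 - 0.4971 = 0.0756 dits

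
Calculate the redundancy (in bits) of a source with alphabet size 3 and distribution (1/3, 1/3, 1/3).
0.0000 bits

Redundancy measures how far a source is from maximum entropy:
R = H_max - H(X)

Maximum entropy for 3 symbols: H_max = log_2(3) = 1.5850 bits
Actual entropy: H(X) = 1.5850 bits
Redundancy: R = 1.5850 - 1.5850 = 0.0000 bits

This redundancy represents potential for compression: the source could be compressed by 0.0000 bits per symbol.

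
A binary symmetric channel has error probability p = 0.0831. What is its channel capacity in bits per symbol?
0.5870 bits

For a binary symmetric channel (BSC) with error probability p:
Capacity C = 1 - H(p) bits per symbol

where H(p) = -p log₂(p) - (1-p) log₂(1-p) is the binary entropy function.

H(0.0831) = 0.4130 bits
C = 1 - 0.4130 = 0.5870 bits per symbol

This means we can reliably transmit up to 0.5870 bits of information per channel use.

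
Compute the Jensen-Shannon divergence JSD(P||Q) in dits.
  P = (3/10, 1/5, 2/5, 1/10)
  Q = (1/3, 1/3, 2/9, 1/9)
0.0095 dits

Jensen-Shannon divergence is:
JSD(P||Q) = 0.5 × D_KL(P||M) + 0.5 × D_KL(Q||M)
where M = 0.5 × (P + Q) is the mixture distribution.

M = 0.5 × (3/10, 1/5, 2/5, 1/10) + 0.5 × (1/3, 1/3, 2/9, 1/9) = (0.316667, 4/15, 0.311111, 0.105556)

D_KL(P||M) = 0.0093 dits
D_KL(Q||M) = 0.0097 dits

JSD(P||Q) = 0.5 × 0.0093 + 0.5 × 0.0097 = 0.0095 dits

Unlike KL divergence, JSD is symmetric and bounded: 0 ≤ JSD ≤ log(2).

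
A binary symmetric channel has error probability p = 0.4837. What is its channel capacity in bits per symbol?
0.0008 bits

For a binary symmetric channel (BSC) with error probability p:
Capacity C = 1 - H(p) bits per symbol

where H(p) = -p log₂(p) - (1-p) log₂(1-p) is the binary entropy function.

H(0.4837) = 0.9992 bits
C = 1 - 0.9992 = 0.0008 bits per symbol

This means we can reliably transmit up to 0.0008 bits of information per channel use.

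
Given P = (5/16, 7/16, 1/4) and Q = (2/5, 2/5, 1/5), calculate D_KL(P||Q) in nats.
0.0178 nats

KL divergence: D_KL(P||Q) = Σ p(x) log(p(x)/q(x))

Computing term by term:
  x=0: 5/16 × log_e[(5/16)/(2/5)] = 5/16 × -0.2469 = -0.0771
  x=1: 7/16 × log_e[(7/16)/(2/5)] = 7/16 × 0.0896 = 0.0392
  x=2: 1/4 × log_e[(1/4)/(1/5)] = 1/4 × 0.2231 = 0.0558

D_KL(P||Q) = 0.0178 nats

Note: KL divergence is always non-negative and equals 0 iff P = Q.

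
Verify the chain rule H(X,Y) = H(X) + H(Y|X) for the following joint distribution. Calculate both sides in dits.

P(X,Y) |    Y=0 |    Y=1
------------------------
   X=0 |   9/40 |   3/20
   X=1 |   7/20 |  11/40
H(X,Y) = 0.5831, H(X) = 0.2873, H(Y|X) = 0.2958 (all in dits)

Chain rule: H(X,Y) = H(X) + H(Y|X)

Left side — joint entropy directly:
H(X,Y) = -Σ p(x,y) log p(x,y) = 0.5831 dits

Right side — compute H(Y|X) from the conditional distributions:
P(X) = (3/8, 5/8), so H(X) = 0.2873 dits
H(Y|X) = Σ_x P(X=x) · H(Y|X=x):
  P(Y|X=0) = (3/5, 2/5), H(Y|X=0) = 0.2923, weight P(X=0) = 3/8
  P(Y|X=1) = (14/25, 11/25), H(Y|X=1) = 0.2979, weight P(X=1) = 5/8
H(Y|X) = 0.2958 dits

H(X) + H(Y|X) = 0.2873 + 0.2958 = 0.5831 dits

Both sides equal 0.5831 dits. ✓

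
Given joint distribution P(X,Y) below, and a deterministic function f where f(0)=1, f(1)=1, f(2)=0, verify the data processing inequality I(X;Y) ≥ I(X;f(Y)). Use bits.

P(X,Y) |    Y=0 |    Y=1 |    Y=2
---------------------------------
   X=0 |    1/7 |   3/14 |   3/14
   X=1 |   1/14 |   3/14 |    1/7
I(X;Y) = 0.0131, I(X;f(Y)) = 0.0013, inequality holds: 0.0131 ≥ 0.0013

Data Processing Inequality: For any Markov chain X → Y → Z, we have I(X;Y) ≥ I(X;Z).

Here Z = f(Y) is a deterministic function of Y, forming X → Y → Z.

Original I(X;Y) = 0.0131 bits

After applying f:
P(X,Z) where Z=f(Y):
- P(X,Z=0) = P(X,Y=2)
- P(X,Z=1) = P(X,Y=0) + P(X,Y=1)

I(X;Z) = I(X;f(Y)) = 0.0013 bits

Verification: 0.0131 ≥ 0.0013 ✓

Information cannot be created by processing; the function f can only lose information about X.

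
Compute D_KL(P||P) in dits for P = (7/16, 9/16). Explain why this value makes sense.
0.0000 dits

KL divergence satisfies the Gibbs inequality: D_KL(P||Q) ≥ 0 for all distributions P, Q.

D_KL(P||Q) = Σ p(x) log(p(x)/q(x))
Each term is p(x) × log_10(p(x)/p(x)) = p(x) × log_10(1) = 0, so the sum is 0.
D_KL(P||Q) = 0.0000 dits

When P = Q, the KL divergence is exactly 0, as there is no 'divergence' between identical distributions.

This non-negativity is a fundamental property: relative entropy cannot be negative because it measures how different Q is from P.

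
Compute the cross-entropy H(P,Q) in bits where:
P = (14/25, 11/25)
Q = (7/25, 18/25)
1.2370 bits

Cross-entropy: H(P,Q) = -Σ p(x) log q(x)

Alternatively: H(P,Q) = H(P) + D_KL(P||Q)
H(P) = 0.9896 bits
D_KL(P||Q) = 0.2474 bits

H(P,Q) = 0.9896 + 0.2474 = 1.2370 bits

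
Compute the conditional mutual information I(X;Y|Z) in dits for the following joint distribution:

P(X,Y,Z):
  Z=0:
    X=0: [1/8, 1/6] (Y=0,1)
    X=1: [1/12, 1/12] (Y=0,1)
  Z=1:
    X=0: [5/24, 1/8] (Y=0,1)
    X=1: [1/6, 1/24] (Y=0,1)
0.0046 dits

Conditional mutual information: I(X;Y|Z) = H(X|Z) + H(Y|Z) - H(X,Y|Z)

H(Z) = 0.2995
H(X,Z) = 0.5867 → H(X|Z) = 0.2872
H(Y,Z) = 0.5819 → H(Y|Z) = 0.2824
H(X,Y,Z) = 0.8645 → H(X,Y|Z) = 0.5649

I(X;Y|Z) = 0.2872 + 0.2824 - 0.5649 = 0.0046 dits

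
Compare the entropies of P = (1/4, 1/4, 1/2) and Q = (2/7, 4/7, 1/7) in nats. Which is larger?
P

Computing entropies in nats:
H(P) = 1.0397
H(Q) = 0.9557

Distribution P has higher entropy.

Intuition: The distribution closer to uniform (more spread out) has higher entropy.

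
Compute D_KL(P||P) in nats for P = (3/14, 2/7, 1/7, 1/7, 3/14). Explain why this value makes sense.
0.0000 nats

KL divergence satisfies the Gibbs inequality: D_KL(P||Q) ≥ 0 for all distributions P, Q.

D_KL(P||Q) = Σ p(x) log(p(x)/q(x))
Each term is p(x) × log_e(p(x)/p(x)) = p(x) × log_e(1) = 0, so the sum is 0.
D_KL(P||Q) = 0.0000 nats

When P = Q, the KL divergence is exactly 0, as there is no 'divergence' between identical distributions.

This non-negativity is a fundamental property: relative entropy cannot be negative because it measures how different Q is from P.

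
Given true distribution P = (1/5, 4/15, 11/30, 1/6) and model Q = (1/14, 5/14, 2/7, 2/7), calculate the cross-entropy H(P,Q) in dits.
0.6386 dits

Cross-entropy: H(P,Q) = -Σ p(x) log q(x)

Alternatively: H(P,Q) = H(P) + D_KL(P||Q)
H(P) = 0.5823 dits
D_KL(P||Q) = 0.0563 dits

H(P,Q) = 0.5823 + 0.0563 = 0.6386 dits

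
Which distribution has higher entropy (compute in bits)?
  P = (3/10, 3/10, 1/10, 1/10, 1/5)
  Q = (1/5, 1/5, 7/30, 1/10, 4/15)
Q

Computing entropies in bits:
H(P) = 2.1710
H(Q) = 2.2594

Distribution Q has higher entropy.

Intuition: The distribution closer to uniform (more spread out) has higher entropy.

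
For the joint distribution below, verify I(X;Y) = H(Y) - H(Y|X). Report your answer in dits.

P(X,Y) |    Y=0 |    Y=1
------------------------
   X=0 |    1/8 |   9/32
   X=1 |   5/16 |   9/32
I(X;Y) = 0.0103 dits

Mutual information has multiple equivalent forms:
- I(X;Y) = H(X) - H(X|Y)
- I(X;Y) = H(Y) - H(Y|X)
- I(X;Y) = H(X) + H(Y) - H(X,Y)

Computing all quantities:
H(X) = 0.2934, H(Y) = 0.2976, H(X,Y) = 0.5806
H(X|Y) = 0.2830, H(Y|X) = 0.2873

Verification:
H(X) - H(X|Y) = 0.2934 - 0.2830 = 0.0103
H(Y) - H(Y|X) = 0.2976 - 0.2873 = 0.0103
H(X) + H(Y) - H(X,Y) = 0.2934 + 0.2976 - 0.5806 = 0.0103

All forms give I(X;Y) = 0.0103 dits. ✓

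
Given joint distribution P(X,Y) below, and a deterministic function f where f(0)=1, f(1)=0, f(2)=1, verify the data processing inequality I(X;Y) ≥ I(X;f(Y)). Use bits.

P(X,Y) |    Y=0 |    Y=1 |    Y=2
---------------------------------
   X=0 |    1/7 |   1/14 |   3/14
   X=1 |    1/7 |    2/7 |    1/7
I(X;Y) = 0.0949, I(X;f(Y)) = 0.0903, inequality holds: 0.0949 ≥ 0.0903

Data Processing Inequality: For any Markov chain X → Y → Z, we have I(X;Y) ≥ I(X;Z).

Here Z = f(Y) is a deterministic function of Y, forming X → Y → Z.

Original I(X;Y) = 0.0949 bits

After applying f:
P(X,Z) where Z=f(Y):
- P(X,Z=0) = P(X,Y=1)
- P(X,Z=1) = P(X,Y=0) + P(X,Y=2)

I(X;Z) = I(X;f(Y)) = 0.0903 bits

Verification: 0.0949 ≥ 0.0903 ✓

Information cannot be created by processing; the function f can only lose information about X.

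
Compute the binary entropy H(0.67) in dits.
0.2754 dits

The binary entropy function is:
H(p) = -p log(p) - (1-p) log(1-p)

H(0.67) = -0.67 × log_10(0.67) - 0.33 × log_10(0.33)
H(0.67) = 0.2754 dits

Note: Binary entropy is maximized at p=0.5 (H=1 bit) and minimized at p=0 or p=1 (H=0).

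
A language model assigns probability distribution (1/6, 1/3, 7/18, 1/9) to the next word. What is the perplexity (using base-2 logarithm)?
3.5832

Perplexity is 2^H (or exp(H) for natural log).

First, H = -Σ p log p = 1.8413 bits
Perplexity = 2^1.8413 = 3.5832

Interpretation: The model's uncertainty is equivalent to choosing uniformly among 3.6 options.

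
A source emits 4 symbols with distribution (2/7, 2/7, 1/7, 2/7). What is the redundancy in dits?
0.0150 dits

Redundancy measures how far a source is from maximum entropy:
R = H_max - H(X)

Maximum entropy for 4 symbols: H_max = log_10(4) = 0.6021 dits
Actual entropy: H(X) = 0.5871 dits
Redundancy: R = 0.6021 - 0.5871 = 0.0150 dits

This redundancy represents potential for compression: the source could be compressed by 0.0150 dits per symbol.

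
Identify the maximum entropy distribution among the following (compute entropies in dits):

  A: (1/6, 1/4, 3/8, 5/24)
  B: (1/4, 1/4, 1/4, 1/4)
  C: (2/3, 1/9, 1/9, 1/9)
B

For a discrete distribution over n outcomes, entropy is maximized by the uniform distribution.

Computing entropies:
H(A) = 0.5819 dits
H(B) = 0.6021 dits
H(C) = 0.4355 dits

The uniform distribution (where all probabilities equal 1/4) achieves the maximum entropy of log_10(4) = 0.6021 dits.

Distribution B has the highest entropy.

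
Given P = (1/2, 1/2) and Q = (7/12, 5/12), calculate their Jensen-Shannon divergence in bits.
0.0051 bits

Jensen-Shannon divergence is:
JSD(P||Q) = 0.5 × D_KL(P||M) + 0.5 × D_KL(Q||M)
where M = 0.5 × (P + Q) is the mixture distribution.

M = 0.5 × (1/2, 1/2) + 0.5 × (7/12, 5/12) = (13/24, 11/24)

D_KL(P||M) = 0.0050 bits
D_KL(Q||M) = 0.0051 bits

JSD(P||Q) = 0.5 × 0.0050 + 0.5 × 0.0051 = 0.0051 bits

Unlike KL divergence, JSD is symmetric and bounded: 0 ≤ JSD ≤ log(2).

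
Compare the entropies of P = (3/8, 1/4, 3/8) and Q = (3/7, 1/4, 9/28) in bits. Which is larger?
P

Computing entropies in bits:
H(P) = 1.5613
H(Q) = 1.5502

Distribution P has higher entropy.

Intuition: The distribution closer to uniform (more spread out) has higher entropy.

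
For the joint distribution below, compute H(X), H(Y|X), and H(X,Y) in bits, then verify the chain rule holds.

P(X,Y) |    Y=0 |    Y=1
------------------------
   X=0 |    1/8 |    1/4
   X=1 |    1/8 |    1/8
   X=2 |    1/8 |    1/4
H(X,Y) = 2.5000, H(X) = 1.5613, H(Y|X) = 0.9387 (all in bits)

Chain rule: H(X,Y) = H(X) + H(Y|X)

Left side — joint entropy directly:
H(X,Y) = -Σ p(x,y) log p(x,y) = 2.5000 bits

Right side — compute H(Y|X) from the conditional distributions:
P(X) = (3/8, 1/4, 3/8), so H(X) = 1.5613 bits
H(Y|X) = Σ_x P(X=x) · H(Y|X=x):
  P(Y|X=0) = (1/3, 2/3), H(Y|X=0) = 0.9183, weight P(X=0) = 3/8
  P(Y|X=1) = (1/2, 1/2), H(Y|X=1) = 1.0000, weight P(X=1) = 1/4
  P(Y|X=2) = (1/3, 2/3), H(Y|X=2) = 0.9183, weight P(X=2) = 3/8
H(Y|X) = 0.9387 bits

H(X) + H(Y|X) = 1.5613 + 0.9387 = 2.5000 bits

Both sides equal 2.5000 bits. ✓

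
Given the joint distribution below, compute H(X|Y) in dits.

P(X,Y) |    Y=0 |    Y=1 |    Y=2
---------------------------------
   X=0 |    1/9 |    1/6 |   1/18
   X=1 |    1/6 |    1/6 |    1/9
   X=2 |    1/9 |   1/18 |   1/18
0.4522 dits

Using the chain rule: H(X|Y) = H(X,Y) - H(Y)

First, compute H(X,Y) = 0.9164 dits

Marginal P(Y) = (7/18, 7/18, 2/9)
H(Y) = 0.4642 dits

H(X|Y) = H(X,Y) - H(Y) = 0.9164 - 0.4642 = 0.4522 dits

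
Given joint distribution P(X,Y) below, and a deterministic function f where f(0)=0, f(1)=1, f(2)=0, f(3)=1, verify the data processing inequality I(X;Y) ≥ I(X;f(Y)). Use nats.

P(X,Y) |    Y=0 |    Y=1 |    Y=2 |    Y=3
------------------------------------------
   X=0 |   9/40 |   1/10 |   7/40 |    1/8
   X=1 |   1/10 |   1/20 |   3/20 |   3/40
I(X;Y) = 0.0089, I(X;f(Y)) = 0.0004, inequality holds: 0.0089 ≥ 0.0004

Data Processing Inequality: For any Markov chain X → Y → Z, we have I(X;Y) ≥ I(X;Z).

Here Z = f(Y) is a deterministic function of Y, forming X → Y → Z.

Original I(X;Y) = 0.0089 nats

After applying f:
P(X,Z) where Z=f(Y):
- P(X,Z=0) = P(X,Y=0) + P(X,Y=2)
- P(X,Z=1) = P(X,Y=1) + P(X,Y=3)

I(X;Z) = I(X;f(Y)) = 0.0004 nats

Verification: 0.0089 ≥ 0.0004 ✓

Information cannot be created by processing; the function f can only lose information about X.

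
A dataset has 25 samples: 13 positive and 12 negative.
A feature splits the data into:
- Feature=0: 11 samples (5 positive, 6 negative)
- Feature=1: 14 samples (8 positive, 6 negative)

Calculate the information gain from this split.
0.0097 bits

Information Gain = H(Y) - H(Y|Feature)

Before split:
P(positive) = 13/25 = 0.5200
H(Y) = 0.9988 bits

After split:
Feature=0: H = 0.9940 bits (weight = 11/25)
Feature=1: H = 0.9852 bits (weight = 14/25)
H(Y|Feature) = (11/25)×0.9940 + (14/25)×0.9852 = 0.9891 bits

Information Gain = 0.9988 - 0.9891 = 0.0097 bits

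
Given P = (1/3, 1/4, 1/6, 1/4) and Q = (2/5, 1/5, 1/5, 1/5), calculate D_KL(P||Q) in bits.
0.0294 bits

KL divergence: D_KL(P||Q) = Σ p(x) log(p(x)/q(x))

Computing term by term:
  x=0: 1/3 × log_2[(1/3)/(2/5)] = 1/3 × -0.2630 = -0.0877
  x=1: 1/4 × log_2[(1/4)/(1/5)] = 1/4 × 0.3219 = 0.0805
  x=2: 1/6 × log_2[(1/6)/(1/5)] = 1/6 × -0.2630 = -0.0438
  x=3: 1/4 × log_2[(1/4)/(1/5)] = 1/4 × 0.3219 = 0.0805

D_KL(P||Q) = 0.0294 bits

Note: KL divergence is always non-negative and equals 0 iff P = Q.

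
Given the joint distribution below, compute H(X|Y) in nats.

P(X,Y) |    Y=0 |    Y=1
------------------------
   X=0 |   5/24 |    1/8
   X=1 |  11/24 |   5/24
0.6346 nats

Using the chain rule: H(X|Y) = H(X,Y) - H(Y)

First, compute H(X,Y) = 1.2711 nats

Marginal P(Y) = (2/3, 1/3)
H(Y) = 0.6365 nats

H(X|Y) = H(X,Y) - H(Y) = 1.2711 - 0.6365 = 0.6346 nats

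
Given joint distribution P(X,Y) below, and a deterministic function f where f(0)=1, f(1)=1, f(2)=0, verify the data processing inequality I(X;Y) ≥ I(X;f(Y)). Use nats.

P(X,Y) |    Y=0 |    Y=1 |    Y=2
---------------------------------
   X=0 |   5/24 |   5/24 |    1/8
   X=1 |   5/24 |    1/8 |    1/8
I(X;Y) = 0.0071, I(X;f(Y)) = 0.0012, inequality holds: 0.0071 ≥ 0.0012

Data Processing Inequality: For any Markov chain X → Y → Z, we have I(X;Y) ≥ I(X;Z).

Here Z = f(Y) is a deterministic function of Y, forming X → Y → Z.

Original I(X;Y) = 0.0071 nats

After applying f:
P(X,Z) where Z=f(Y):
- P(X,Z=0) = P(X,Y=2)
- P(X,Z=1) = P(X,Y=0) + P(X,Y=1)

I(X;Z) = I(X;f(Y)) = 0.0012 nats

Verification: 0.0071 ≥ 0.0012 ✓

Information cannot be created by processing; the function f can only lose information about X.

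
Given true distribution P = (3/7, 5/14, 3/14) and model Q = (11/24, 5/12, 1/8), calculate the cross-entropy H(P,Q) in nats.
1.0926 nats

Cross-entropy: H(P,Q) = -Σ p(x) log q(x)

Alternatively: H(P,Q) = H(P) + D_KL(P||Q)
H(P) = 1.0609 nats
D_KL(P||Q) = 0.0317 nats

H(P,Q) = 1.0609 + 0.0317 = 1.0926 nats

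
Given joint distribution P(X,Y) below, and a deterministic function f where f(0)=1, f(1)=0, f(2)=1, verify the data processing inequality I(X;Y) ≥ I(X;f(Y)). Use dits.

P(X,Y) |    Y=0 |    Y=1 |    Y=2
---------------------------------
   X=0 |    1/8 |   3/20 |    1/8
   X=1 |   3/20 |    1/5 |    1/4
I(X;Y) = 0.0025, I(X;f(Y)) = 0.0004, inequality holds: 0.0025 ≥ 0.0004

Data Processing Inequality: For any Markov chain X → Y → Z, we have I(X;Y) ≥ I(X;Z).

Here Z = f(Y) is a deterministic function of Y, forming X → Y → Z.

Original I(X;Y) = 0.0025 dits

After applying f:
P(X,Z) where Z=f(Y):
- P(X,Z=0) = P(X,Y=1)
- P(X,Z=1) = P(X,Y=0) + P(X,Y=2)

I(X;Z) = I(X;f(Y)) = 0.0004 dits

Verification: 0.0025 ≥ 0.0004 ✓

Information cannot be created by processing; the function f can only lose information about X.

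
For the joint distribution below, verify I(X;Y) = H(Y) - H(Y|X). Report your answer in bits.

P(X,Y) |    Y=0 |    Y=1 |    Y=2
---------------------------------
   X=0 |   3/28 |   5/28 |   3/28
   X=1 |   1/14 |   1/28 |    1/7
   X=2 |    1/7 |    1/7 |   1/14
I(X;Y) = 0.0901 bits

Mutual information has multiple equivalent forms:
- I(X;Y) = H(X) - H(X|Y)
- I(X;Y) = H(Y) - H(Y|X)
- I(X;Y) = H(X) + H(Y) - H(X,Y)

Computing all quantities:
H(X) = 1.5601, H(Y) = 1.5831, H(X,Y) = 3.0531
H(X|Y) = 1.4699, H(Y|X) = 1.4930

Verification:
H(X) - H(X|Y) = 1.5601 - 1.4699 = 0.0901
H(Y) - H(Y|X) = 1.5831 - 1.4930 = 0.0901
H(X) + H(Y) - H(X,Y) = 1.5601 + 1.5831 - 3.0531 = 0.0901

All forms give I(X;Y) = 0.0901 bits. ✓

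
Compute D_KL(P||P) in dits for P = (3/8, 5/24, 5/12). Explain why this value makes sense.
0.0000 dits

KL divergence satisfies the Gibbs inequality: D_KL(P||Q) ≥ 0 for all distributions P, Q.

D_KL(P||Q) = Σ p(x) log(p(x)/q(x))
Each term is p(x) × log_10(p(x)/p(x)) = p(x) × log_10(1) = 0, so the sum is 0.
D_KL(P||Q) = 0.0000 dits

When P = Q, the KL divergence is exactly 0, as there is no 'divergence' between identical distributions.

This non-negativity is a fundamental property: relative entropy cannot be negative because it measures how different Q is from P.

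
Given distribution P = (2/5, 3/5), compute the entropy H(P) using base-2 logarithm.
0.9710 bits

Shannon entropy is H(X) = -Σ p(x) log p(x).

For P = (2/5, 3/5):
H = -2/5 × log_2(2/5) -3/5 × log_2(3/5)
H = 0.9710 bits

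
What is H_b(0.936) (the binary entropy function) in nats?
0.2378 nats

The binary entropy function is:
H(p) = -p log(p) - (1-p) log(1-p)

H(0.936) = -0.936 × log_e(0.936) - 0.064 × log_e(0.064)
H(0.936) = 0.2378 nats

Note: Binary entropy is maximized at p=0.5 (H=1 bit) and minimized at p=0 or p=1 (H=0).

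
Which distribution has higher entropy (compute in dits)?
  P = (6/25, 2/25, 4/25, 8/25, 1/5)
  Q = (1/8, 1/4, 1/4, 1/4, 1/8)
Q

Computing entropies in dits:
H(P) = 0.6620
H(Q) = 0.6773

Distribution Q has higher entropy.

Intuition: The distribution closer to uniform (more spread out) has higher entropy.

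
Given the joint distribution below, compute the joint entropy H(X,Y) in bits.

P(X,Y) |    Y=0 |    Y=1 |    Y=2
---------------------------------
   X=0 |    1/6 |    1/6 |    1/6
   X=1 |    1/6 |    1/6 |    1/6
2.5850 bits

Joint entropy is H(X,Y) = -Σ_{x,y} p(x,y) log p(x,y).

Summing over all non-zero entries:
H(X,Y) = -[1/6·log_2(1/6) + 1/6·log_2(1/6) + 1/6·log_2(1/6) + 1/6·log_2(1/6) + 1/6·log_2(1/6) + 1/6·log_2(1/6)]
H(X,Y) = 2.5850 bits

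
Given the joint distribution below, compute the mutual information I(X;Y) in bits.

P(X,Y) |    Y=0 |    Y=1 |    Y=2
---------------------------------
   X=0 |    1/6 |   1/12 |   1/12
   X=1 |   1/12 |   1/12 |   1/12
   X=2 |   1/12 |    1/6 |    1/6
0.0546 bits

Mutual information: I(X;Y) = H(X) + H(Y) - H(X,Y)

Marginals:
P(X) = (1/3, 1/4, 5/12), H(X) = 1.5546 bits
P(Y) = (1/3, 1/3, 1/3), H(Y) = 1.5850 bits

Joint entropy: H(X,Y) = 3.0850 bits

I(X;Y) = 1.5546 + 1.5850 - 3.0850 = 0.0546 bits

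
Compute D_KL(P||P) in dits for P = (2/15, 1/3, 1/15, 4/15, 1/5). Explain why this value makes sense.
0.0000 dits

KL divergence satisfies the Gibbs inequality: D_KL(P||Q) ≥ 0 for all distributions P, Q.

D_KL(P||Q) = Σ p(x) log(p(x)/q(x))
Each term is p(x) × log_10(p(x)/p(x)) = p(x) × log_10(1) = 0, so the sum is 0.
D_KL(P||Q) = 0.0000 dits

When P = Q, the KL divergence is exactly 0, as there is no 'divergence' between identical distributions.

This non-negativity is a fundamental property: relative entropy cannot be negative because it measures how different Q is from P.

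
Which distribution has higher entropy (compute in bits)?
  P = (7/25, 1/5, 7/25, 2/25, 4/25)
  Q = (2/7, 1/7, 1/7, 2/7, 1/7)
Q

Computing entropies in bits:
H(P) = 2.2074
H(Q) = 2.2359

Distribution Q has higher entropy.

Intuition: The distribution closer to uniform (more spread out) has higher entropy.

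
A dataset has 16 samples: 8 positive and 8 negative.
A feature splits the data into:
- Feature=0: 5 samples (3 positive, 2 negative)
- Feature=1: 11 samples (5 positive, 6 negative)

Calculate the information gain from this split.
0.0132 bits

Information Gain = H(Y) - H(Y|Feature)

Before split:
P(positive) = 8/16 = 0.5000
H(Y) = 1.0000 bits

After split:
Feature=0: H = 0.9710 bits (weight = 5/16)
Feature=1: H = 0.9940 bits (weight = 11/16)
H(Y|Feature) = (5/16)×0.9710 + (11/16)×0.9940 = 0.9868 bits

Information Gain = 1.0000 - 0.9868 = 0.0132 bits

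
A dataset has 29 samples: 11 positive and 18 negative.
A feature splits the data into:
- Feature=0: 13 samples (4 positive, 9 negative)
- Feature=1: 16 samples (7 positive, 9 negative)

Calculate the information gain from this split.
0.0129 bits

Information Gain = H(Y) - H(Y|Feature)

Before split:
P(positive) = 11/29 = 0.3793
H(Y) = 0.9576 bits

After split:
Feature=0: H = 0.8905 bits (weight = 13/29)
Feature=1: H = 0.9887 bits (weight = 16/29)
H(Y|Feature) = (13/29)×0.8905 + (16/29)×0.9887 = 0.9447 bits

Information Gain = 0.9576 - 0.9447 = 0.0129 bits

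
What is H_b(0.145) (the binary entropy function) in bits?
0.5972 bits

The binary entropy function is:
H(p) = -p log(p) - (1-p) log(1-p)

H(0.145) = -0.145 × log_2(0.145) - 0.855 × log_2(0.855)
H(0.145) = 0.5972 bits

Note: Binary entropy is maximized at p=0.5 (H=1 bit) and minimized at p=0 or p=1 (H=0).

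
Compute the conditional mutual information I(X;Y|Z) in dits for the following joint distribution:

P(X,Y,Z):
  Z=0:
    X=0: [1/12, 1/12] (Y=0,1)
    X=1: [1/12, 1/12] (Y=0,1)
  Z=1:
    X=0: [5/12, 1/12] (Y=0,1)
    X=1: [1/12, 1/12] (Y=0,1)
0.0148 dits

Conditional mutual information: I(X;Y|Z) = H(X|Z) + H(Y|Z) - H(X,Y|Z)

H(Z) = 0.2764
H(X,Z) = 0.5396 → H(X|Z) = 0.2632
H(Y,Z) = 0.5396 → H(Y|Z) = 0.2632
H(X,Y,Z) = 0.7879 → H(X,Y|Z) = 0.5115

I(X;Y|Z) = 0.2632 + 0.2632 - 0.5115 = 0.0148 dits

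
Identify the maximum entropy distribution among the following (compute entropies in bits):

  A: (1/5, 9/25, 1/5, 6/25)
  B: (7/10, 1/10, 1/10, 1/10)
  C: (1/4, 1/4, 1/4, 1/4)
C

For a discrete distribution over n outcomes, entropy is maximized by the uniform distribution.

Computing entropies:
H(A) = 1.9535 bits
H(B) = 1.3568 bits
H(C) = 2.0000 bits

The uniform distribution (where all probabilities equal 1/4) achieves the maximum entropy of log_2(4) = 2.0000 bits.

Distribution C has the highest entropy.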